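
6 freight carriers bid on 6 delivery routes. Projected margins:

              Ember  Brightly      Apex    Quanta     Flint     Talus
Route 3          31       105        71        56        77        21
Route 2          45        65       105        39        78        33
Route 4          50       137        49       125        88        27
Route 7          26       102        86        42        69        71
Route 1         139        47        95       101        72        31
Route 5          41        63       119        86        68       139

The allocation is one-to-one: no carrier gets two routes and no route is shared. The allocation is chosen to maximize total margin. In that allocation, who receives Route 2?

Apex receives Route 2.

Optimal: Ember→Route 1 ($139k), Brightly→Route 7 ($102k), Apex→Route 2 ($105k), Quanta→Route 4 ($125k), Flint→Route 3 ($77k), Talus→Route 5 ($139k) — total 139+102+105+125+77+139 = $687k.
Next-best assignment: Ember→Route 1, Brightly→Route 3, Apex→Route 2, Quanta→Route 4, Flint→Route 7, Talus→Route 5 = $682k.
Swapping Apex↔Brightly (Apex→Route 7 $86k, Brightly→Route 2 $65k) loses 56.
Apex's own top route is Route 5 ($119k), but forcing Apex→Route 5 and reassigning the rest optimally gives only $637k — worse by 50.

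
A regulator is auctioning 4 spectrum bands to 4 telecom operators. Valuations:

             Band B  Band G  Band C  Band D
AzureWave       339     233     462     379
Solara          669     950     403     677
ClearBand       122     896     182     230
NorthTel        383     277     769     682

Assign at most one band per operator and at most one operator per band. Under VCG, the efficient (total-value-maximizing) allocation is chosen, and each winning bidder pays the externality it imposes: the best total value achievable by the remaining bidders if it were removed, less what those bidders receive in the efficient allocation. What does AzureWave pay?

AzureWave pays $8M.

Efficient allocation: AzureWave→Band D ($379M), Solara→Band B ($669M), ClearBand→Band G ($896M), NorthTel→Band C ($769M); total welfare W = $2713M.
AzureWave receives Band D at value $379M, so the others get W − 379 = $2334M.
Without AzureWave: best allocation of the remaining 3 bidders over all 4 bands is Solara→Band D ($677M), ClearBand→Band G ($896M), NorthTel→Band C ($769M), total $2342M.
VCG payment = (others' best without AzureWave) − (others' welfare with AzureWave) = 2342 − 2334 = $8M.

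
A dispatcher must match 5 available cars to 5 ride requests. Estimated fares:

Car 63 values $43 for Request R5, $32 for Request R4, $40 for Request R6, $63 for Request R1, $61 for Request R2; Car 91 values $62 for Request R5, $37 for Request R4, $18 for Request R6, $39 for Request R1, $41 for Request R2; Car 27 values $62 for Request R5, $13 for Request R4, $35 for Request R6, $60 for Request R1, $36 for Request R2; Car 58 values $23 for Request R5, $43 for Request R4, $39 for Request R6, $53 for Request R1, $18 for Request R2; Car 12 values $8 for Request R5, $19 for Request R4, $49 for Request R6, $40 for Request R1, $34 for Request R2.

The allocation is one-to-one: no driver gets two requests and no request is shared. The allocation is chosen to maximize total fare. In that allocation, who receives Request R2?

Optimal: Car 63→Request R2 ($61), Car 91→Request R5 ($62), Car 27→Request R1 ($60), Car 58→Request R4 ($43), Car 12→Request R6 ($49) — total 61+62+60+43+49 = $275.
Max-entry greedy (repeatedly take the single best remaining cell) gives $253, worse by 22.
Next-best assignment: Car 63→Request R2, Car 91→Request R4, Car 27→Request R5, Car 58→Request R1, Car 12→Request R6 = $262.
No other one-to-one assignment exceeds $275.
Car 63's own top request is Request R1 ($63), but forcing Car 63→Request R1 and reassigning the rest optimally gives only $258 — worse by 17.

Car 63 receives Request R2.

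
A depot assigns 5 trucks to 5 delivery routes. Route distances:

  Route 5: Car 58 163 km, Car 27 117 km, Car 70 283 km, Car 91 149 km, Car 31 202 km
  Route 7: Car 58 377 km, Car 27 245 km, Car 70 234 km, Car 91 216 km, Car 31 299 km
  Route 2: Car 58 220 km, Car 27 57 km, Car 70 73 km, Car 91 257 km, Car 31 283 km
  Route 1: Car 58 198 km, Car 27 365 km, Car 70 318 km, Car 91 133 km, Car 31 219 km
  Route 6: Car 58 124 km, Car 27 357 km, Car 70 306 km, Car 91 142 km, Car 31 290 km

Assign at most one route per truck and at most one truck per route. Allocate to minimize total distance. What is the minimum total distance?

Minimum total: 746 km

This is a one-to-one assignment (minimum-cost bipartite matching).
Optimal: Car 58→Route 6 (124 km), Car 27→Route 5 (117 km), Car 70→Route 2 (73 km), Car 91→Route 1 (133 km), Car 31→Route 7 (299 km) — total 124+117+73+133+299 = 746 km.
Min-entry greedy (repeatedly take the single cheapest remaining cell) gives 750 km, worse by 4.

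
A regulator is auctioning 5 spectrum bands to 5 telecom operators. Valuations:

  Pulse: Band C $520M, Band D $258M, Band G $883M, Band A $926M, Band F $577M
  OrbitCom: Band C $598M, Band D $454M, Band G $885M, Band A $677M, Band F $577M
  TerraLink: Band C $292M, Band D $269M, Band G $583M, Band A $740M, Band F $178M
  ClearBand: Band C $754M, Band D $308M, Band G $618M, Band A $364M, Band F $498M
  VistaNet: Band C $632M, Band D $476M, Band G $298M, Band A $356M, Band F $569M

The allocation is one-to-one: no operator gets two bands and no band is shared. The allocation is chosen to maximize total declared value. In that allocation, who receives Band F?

Pulse receives Band F.

Optimal: Pulse→Band F ($577M), OrbitCom→Band G ($885M), TerraLink→Band A ($740M), ClearBand→Band C ($754M), VistaNet→Band D ($476M) — total 577+885+740+754+476 = $3432M.
Row-greedy (each operator in turn takes its best remaining band) gives $3077M, worse by 355.
No other one-to-one assignment exceeds $3432M.
Pulse's own top band is Band A ($926M), but forcing Pulse→Band A and reassigning the rest optimally gives only $3403M — worse by 29.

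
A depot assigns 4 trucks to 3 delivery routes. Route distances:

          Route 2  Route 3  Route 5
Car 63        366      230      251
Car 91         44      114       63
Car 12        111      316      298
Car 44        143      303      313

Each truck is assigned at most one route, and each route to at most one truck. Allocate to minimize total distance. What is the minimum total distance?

Optimal: Car 12→Route 2 (111 km), Car 63→Route 3 (230 km), Car 91→Route 5 (63 km) — total 111+230+63 = 404 km.
Row-greedy (each truck in turn takes its cheapest remaining route) gives 572 km, worse by 168.
Swapping Car 63↔Car 91 (Car 63→Route 5 251 km, Car 91→Route 3 114 km) adds 72.

Minimum total: 404 km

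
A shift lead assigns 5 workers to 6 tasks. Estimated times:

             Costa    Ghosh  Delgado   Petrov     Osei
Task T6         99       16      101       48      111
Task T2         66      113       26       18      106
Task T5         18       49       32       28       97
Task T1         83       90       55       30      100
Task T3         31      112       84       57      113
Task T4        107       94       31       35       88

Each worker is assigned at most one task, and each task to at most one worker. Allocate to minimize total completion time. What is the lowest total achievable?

Optimal: Costa→Task T5 (18 min), Ghosh→Task T6 (16 min), Delgado→Task T2 (26 min), Petrov→Task T1 (30 min), Osei→Task T4 (88 min) — total 18+16+26+30+88 = 178 min.
Column-greedy (each task in turn goes to its cheapest remaining worker) gives 220 min, worse by 42.

Minimum total: 178 min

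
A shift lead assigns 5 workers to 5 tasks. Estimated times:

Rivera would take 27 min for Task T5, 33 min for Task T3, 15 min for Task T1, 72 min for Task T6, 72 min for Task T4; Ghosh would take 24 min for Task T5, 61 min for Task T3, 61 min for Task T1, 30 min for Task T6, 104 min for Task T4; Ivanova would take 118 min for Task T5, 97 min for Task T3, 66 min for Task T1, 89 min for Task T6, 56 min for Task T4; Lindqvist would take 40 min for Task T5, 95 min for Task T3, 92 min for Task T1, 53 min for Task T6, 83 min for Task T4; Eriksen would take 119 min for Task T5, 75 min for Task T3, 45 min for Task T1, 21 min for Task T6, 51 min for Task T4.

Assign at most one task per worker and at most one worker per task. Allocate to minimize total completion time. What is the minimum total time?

Minimum total: 193 min

Treat this as an assignment problem: match each worker to one task.
Optimal: Rivera→Task T1 (15 min), Ghosh→Task T3 (61 min), Ivanova→Task T4 (56 min), Lindqvist→Task T5 (40 min), Eriksen→Task T6 (21 min) — total 15+61+56+40+21 = 193 min.
Column-greedy (each task in turn goes to its cheapest remaining worker) gives 211 min, worse by 18.
Swapping Eriksen↔Rivera (Eriksen→Task T1 45 min, Rivera→Task T6 72 min) adds 81.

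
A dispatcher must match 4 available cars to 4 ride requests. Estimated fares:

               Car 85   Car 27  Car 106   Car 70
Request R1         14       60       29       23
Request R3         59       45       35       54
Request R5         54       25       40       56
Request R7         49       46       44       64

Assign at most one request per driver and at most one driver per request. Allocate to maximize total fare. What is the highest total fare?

Max total: $223

Treat this as an assignment problem: match each driver to one request.
Optimal: Car 85→Request R3 ($59), Car 27→Request R1 ($60), Car 106→Request R5 ($40), Car 70→Request R7 ($64) — total 59+60+40+64 = $223.
Row-greedy (each driver in turn takes its best remaining request) gives $219, worse by 4.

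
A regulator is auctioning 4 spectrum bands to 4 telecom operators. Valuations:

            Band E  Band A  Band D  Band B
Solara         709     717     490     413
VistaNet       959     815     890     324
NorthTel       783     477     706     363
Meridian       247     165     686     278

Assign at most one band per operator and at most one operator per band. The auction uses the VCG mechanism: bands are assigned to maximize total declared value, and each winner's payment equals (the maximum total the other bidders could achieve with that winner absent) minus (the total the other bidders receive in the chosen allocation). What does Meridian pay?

Efficient allocation: Solara→Band A ($717M), VistaNet→Band E ($959M), NorthTel→Band B ($363M), Meridian→Band D ($686M); total welfare W = $2725M.
Meridian receives Band D at value $686M, so the others get W − 686 = $2039M.
Without Meridian: best allocation of the remaining 3 bidders over all 4 bands is Solara→Band A ($717M), VistaNet→Band D ($890M), NorthTel→Band E ($783M), total $2390M.
VCG payment = (others' best without Meridian) − (others' welfare with Meridian) = 2390 − 2039 = $351M.

Meridian pays $351M.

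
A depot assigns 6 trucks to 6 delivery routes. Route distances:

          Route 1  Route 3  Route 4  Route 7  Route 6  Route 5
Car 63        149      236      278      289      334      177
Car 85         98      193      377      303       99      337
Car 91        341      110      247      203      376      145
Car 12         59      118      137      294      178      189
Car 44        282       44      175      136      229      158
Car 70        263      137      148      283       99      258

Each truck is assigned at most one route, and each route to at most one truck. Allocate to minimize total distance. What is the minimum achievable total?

Minimum total: 729 km

Optimal: Car 63→Route 5 (177 km), Car 85→Route 6 (99 km), Car 91→Route 3 (110 km), Car 12→Route 1 (59 km), Car 44→Route 7 (136 km), Car 70→Route 4 (148 km) — total 177+99+110+59+136+148 = 729 km.
Min-entry greedy (repeatedly take the single cheapest remaining cell) gives 784 km, worse by 55.
Next-best assignment: Car 63→Route 5, Car 85→Route 6, Car 91→Route 7, Car 12→Route 1, Car 44→Route 3, Car 70→Route 4 = 730 km.
Checked against all permutations: 729 km is optimal.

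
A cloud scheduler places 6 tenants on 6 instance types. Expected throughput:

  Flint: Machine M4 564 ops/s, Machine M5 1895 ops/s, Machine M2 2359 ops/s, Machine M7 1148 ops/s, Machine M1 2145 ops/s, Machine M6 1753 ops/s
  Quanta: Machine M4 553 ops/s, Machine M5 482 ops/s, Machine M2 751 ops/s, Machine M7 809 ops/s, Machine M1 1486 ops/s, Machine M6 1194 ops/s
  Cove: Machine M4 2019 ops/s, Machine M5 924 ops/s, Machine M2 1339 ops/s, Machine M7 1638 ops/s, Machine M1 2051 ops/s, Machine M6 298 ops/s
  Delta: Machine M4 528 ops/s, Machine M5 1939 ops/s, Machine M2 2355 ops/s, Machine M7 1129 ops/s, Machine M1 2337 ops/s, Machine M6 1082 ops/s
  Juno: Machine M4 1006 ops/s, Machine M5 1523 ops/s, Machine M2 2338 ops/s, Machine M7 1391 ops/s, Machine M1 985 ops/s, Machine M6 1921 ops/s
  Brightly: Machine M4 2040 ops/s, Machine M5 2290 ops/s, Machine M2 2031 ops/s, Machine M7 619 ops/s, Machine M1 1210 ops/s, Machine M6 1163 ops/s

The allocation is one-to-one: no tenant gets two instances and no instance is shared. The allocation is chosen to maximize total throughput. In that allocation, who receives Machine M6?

Juno receives Machine M6.

This is a one-to-one assignment (maximum-weight bipartite matching).
Optimal: Flint→Machine M2 (2359 ops/s), Quanta→Machine M7 (809 ops/s), Cove→Machine M4 (2019 ops/s), Delta→Machine M1 (2337 ops/s), Juno→Machine M6 (1921 ops/s), Brightly→Machine M5 (2290 ops/s) — total 2359+809+2019+2337+1921+2290 = 11735 ops/s.
Row-greedy (each tenant in turn takes its best remaining instance) gives 10343 ops/s, worse by 1392.
Checked against all permutations: 11735 ops/s is optimal.
Juno's own top instance is Machine M2 (2338 ops/s), but forcing Juno→Machine M2 and reassigning the rest optimally gives only 11546 ops/s — worse by 189.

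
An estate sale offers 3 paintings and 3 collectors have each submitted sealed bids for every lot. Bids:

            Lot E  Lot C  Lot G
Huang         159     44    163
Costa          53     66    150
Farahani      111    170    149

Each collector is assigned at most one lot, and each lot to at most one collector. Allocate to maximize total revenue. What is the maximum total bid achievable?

Optimal: Huang→Lot E ($159), Costa→Lot G ($150), Farahani→Lot C ($170) — total 159+150+170 = $479.
Max-entry greedy (repeatedly take the single best remaining cell) gives $386, worse by 93.

Max total: $479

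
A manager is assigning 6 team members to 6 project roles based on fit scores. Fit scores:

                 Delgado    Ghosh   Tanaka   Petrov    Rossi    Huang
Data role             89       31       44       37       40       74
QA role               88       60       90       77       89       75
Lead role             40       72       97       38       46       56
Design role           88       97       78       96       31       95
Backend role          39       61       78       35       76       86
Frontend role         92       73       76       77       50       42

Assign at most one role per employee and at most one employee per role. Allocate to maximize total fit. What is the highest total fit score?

This is a one-to-one assignment (maximum-weight bipartite matching).
Optimal: Delgado→Data role (89 pts), Ghosh→Design role (97 pts), Tanaka→Lead role (97 pts), Petrov→Frontend role (77 pts), Rossi→QA role (89 pts), Huang→Backend role (86 pts) — total 89+97+97+77+89+86 = 535 pts.
Column-greedy (each role in turn goes to its best remaining employee) gives 483 pts, worse by 52.
Next-best assignment: Delgado→Data role, Ghosh→Frontend role, Tanaka→Lead role, Petrov→Design role, Rossi→QA role, Huang→Backend role = 530 pts.
Swapping Tanaka↔Petrov (Tanaka→Frontend role 76 pts, Petrov→Lead role 38 pts) loses 60.

Max total: 535 pts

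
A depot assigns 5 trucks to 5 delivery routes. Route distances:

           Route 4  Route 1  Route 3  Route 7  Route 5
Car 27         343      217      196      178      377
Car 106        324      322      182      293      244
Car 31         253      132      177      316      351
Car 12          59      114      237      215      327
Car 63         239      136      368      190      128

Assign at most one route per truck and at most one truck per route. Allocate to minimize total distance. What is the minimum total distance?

Min total: 679 km

This is a one-to-one assignment (minimum-cost bipartite matching).
Optimal: Car 27→Route 7 (178 km), Car 106→Route 3 (182 km), Car 31→Route 1 (132 km), Car 12→Route 4 (59 km), Car 63→Route 5 (128 km) — total 178+182+132+59+128 = 679 km.
Next-best assignment: Car 27→Route 7, Car 106→Route 5, Car 31→Route 3, Car 12→Route 4, Car 63→Route 1 = 794 km.
Swapping Car 27↔Car 106 (Car 27→Route 3 196 km, Car 106→Route 7 293 km) adds 129.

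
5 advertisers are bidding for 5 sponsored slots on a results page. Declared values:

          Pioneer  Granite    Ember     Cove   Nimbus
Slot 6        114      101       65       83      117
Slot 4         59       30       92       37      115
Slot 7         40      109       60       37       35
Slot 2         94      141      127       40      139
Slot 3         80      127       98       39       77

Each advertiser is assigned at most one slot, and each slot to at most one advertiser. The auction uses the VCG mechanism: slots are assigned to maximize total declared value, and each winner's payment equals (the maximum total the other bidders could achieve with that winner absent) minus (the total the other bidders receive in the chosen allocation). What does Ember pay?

Ember pays $26.

Efficient allocation: Pioneer→Slot 6 ($114), Granite→Slot 3 ($127), Ember→Slot 2 ($127), Cove→Slot 7 ($37), Nimbus→Slot 4 ($115); total welfare W = $520.
Ember receives Slot 2 at value $127, so the others get W − 127 = $393.
Without Ember: best allocation of the remaining 4 bidders over all 5 slots is Pioneer→Slot 2 ($94), Granite→Slot 3 ($127), Cove→Slot 6 ($83), Nimbus→Slot 4 ($115), total $419.
VCG payment = (others' best without Ember) − (others' welfare with Ember) = 419 − 393 = $26.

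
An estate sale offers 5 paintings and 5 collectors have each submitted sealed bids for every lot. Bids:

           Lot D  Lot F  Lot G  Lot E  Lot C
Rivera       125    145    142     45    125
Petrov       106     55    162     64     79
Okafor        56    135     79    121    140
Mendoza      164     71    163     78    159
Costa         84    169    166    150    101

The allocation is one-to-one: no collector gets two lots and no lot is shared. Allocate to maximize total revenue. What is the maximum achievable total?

This is the linear assignment problem.
Optimal: Rivera→Lot F ($145), Petrov→Lot G ($162), Okafor→Lot C ($140), Mendoza→Lot D ($164), Costa→Lot E ($150) — total 145+162+140+164+150 = $761.
Checked against all permutations: $761 is optimal.

Max total: $761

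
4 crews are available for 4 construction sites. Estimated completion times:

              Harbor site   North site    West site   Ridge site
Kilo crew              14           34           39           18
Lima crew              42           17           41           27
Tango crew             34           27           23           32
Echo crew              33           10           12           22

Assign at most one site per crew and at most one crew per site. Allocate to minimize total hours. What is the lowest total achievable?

Optimal: Kilo crew→Harbor site (14 hours), Lima crew→Ridge site (27 hours), Tango crew→West site (23 hours), Echo crew→North site (10 hours) — total 14+27+23+10 = 74 hours.
Row-greedy (each crew in turn takes its cheapest remaining site) gives 76 hours, worse by 2.

Minimum total: 74 hours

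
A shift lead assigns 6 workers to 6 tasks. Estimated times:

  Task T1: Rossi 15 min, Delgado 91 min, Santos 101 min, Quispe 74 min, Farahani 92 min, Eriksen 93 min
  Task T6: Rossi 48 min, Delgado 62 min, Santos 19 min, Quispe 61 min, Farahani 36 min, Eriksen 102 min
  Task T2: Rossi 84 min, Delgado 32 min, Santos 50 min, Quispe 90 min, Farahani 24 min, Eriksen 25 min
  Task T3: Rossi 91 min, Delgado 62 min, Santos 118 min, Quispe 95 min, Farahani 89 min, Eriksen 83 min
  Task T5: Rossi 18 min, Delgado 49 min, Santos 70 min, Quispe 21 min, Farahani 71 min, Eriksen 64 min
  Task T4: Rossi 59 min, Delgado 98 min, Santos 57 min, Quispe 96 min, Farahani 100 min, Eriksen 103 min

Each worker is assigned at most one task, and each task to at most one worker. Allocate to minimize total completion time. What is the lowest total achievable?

Treat this as an assignment problem: match each worker to one task.
Optimal: Rossi→Task T1 (15 min), Delgado→Task T3 (62 min), Santos→Task T4 (57 min), Quispe→Task T5 (21 min), Farahani→Task T6 (36 min), Eriksen→Task T2 (25 min) — total 15+62+57+21+36+25 = 216 min.
Row-greedy (each worker in turn takes its cheapest remaining task) gives 279 min, worse by 63.
Next-best assignment: Rossi→Task T1, Delgado→Task T3, Santos→Task T6, Quispe→Task T5, Farahani→Task T4, Eriksen→Task T2 = 242 min.
No other one-to-one assignment undercuts 216 min.

Min total: 216 min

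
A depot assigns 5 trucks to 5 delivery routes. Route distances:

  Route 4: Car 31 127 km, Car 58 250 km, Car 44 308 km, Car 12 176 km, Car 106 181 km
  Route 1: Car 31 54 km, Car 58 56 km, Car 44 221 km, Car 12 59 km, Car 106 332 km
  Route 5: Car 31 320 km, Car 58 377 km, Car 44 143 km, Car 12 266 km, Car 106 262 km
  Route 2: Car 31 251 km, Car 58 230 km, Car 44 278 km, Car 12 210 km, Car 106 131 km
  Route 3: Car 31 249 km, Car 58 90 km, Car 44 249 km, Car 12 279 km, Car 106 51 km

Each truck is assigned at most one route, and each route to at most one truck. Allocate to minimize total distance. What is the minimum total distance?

Optimal: Car 31→Route 4 (127 km), Car 58→Route 3 (90 km), Car 44→Route 5 (143 km), Car 12→Route 1 (59 km), Car 106→Route 2 (131 km) — total 127+90+143+59+131 = 550 km.
Min-entry greedy (repeatedly take the single cheapest remaining cell) gives 654 km, worse by 104.
Next-best assignment: Car 31→Route 4, Car 58→Route 1, Car 44→Route 5, Car 12→Route 2, Car 106→Route 3 = 587 km.
Swapping Car 31↔Car 12 (Car 31→Route 1 54 km, Car 12→Route 4 176 km) adds 44.
Every other assignment is strictly worse.

Minimum total: 550 km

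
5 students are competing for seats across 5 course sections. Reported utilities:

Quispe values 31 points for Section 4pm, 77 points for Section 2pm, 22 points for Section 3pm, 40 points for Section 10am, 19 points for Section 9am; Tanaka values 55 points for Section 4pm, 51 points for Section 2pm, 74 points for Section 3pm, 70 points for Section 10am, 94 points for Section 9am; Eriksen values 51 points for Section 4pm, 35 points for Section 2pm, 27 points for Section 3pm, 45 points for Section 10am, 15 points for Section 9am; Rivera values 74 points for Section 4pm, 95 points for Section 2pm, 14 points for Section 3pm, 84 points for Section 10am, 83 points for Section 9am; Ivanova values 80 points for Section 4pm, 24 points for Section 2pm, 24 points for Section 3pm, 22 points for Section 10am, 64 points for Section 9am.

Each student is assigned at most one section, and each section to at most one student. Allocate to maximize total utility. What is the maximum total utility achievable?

Maximum total: 362 points

Treat this as an assignment problem: match each student to one section.
Optimal: Quispe→Section 2pm (77 points), Tanaka→Section 9am (94 points), Eriksen→Section 3pm (27 points), Rivera→Section 10am (84 points), Ivanova→Section 4pm (80 points) — total 77+94+27+84+80 = 362 points.
Column-greedy (each section in turn goes to its best remaining student) gives 313 points, worse by 49.
Checked against all permutations: 362 points is optimal.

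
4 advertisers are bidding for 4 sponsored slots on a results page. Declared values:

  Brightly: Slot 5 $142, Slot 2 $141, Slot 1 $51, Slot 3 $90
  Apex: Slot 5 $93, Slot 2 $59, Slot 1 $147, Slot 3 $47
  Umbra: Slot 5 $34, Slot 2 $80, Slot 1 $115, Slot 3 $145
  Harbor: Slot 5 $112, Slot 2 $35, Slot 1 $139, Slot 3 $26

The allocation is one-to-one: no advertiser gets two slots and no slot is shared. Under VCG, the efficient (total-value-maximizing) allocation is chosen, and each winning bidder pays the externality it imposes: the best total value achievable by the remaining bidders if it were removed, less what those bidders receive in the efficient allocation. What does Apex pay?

Apex pays $28.

Efficient allocation: Brightly→Slot 2 ($141), Apex→Slot 1 ($147), Umbra→Slot 3 ($145), Harbor→Slot 5 ($112); total welfare W = $545.
Apex receives Slot 1 at value $147, so the others get W − 147 = $398.
Without Apex: best allocation of the remaining 3 bidders over all 4 slots is Brightly→Slot 5 ($142), Umbra→Slot 3 ($145), Harbor→Slot 1 ($139), total $426.
VCG payment = (others' best without Apex) − (others' welfare with Apex) = 426 − 398 = $28.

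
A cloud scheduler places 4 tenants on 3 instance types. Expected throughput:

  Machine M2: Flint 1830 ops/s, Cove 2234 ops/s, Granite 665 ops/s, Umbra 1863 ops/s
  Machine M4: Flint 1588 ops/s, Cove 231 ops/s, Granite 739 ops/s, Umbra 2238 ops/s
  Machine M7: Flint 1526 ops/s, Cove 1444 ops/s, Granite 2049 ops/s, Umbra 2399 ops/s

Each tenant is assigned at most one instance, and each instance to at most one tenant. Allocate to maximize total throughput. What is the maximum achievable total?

Maximum total: 6521 ops/s

This is a one-to-one assignment (maximum-weight bipartite matching).
Optimal: Cove→Machine M2 (2234 ops/s), Umbra→Machine M4 (2238 ops/s), Granite→Machine M7 (2049 ops/s) — total 2234+2238+2049 = 6521 ops/s.
Max-entry greedy (repeatedly take the single best remaining cell) gives 6221 ops/s, worse by 300.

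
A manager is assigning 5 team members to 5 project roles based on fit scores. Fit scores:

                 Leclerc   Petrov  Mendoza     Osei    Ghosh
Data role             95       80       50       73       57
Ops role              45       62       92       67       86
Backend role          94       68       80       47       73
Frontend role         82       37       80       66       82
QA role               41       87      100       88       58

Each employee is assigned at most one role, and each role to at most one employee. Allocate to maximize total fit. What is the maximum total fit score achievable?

Optimal: Leclerc→Backend role (94 pts), Petrov→Data role (80 pts), Mendoza→Ops role (92 pts), Osei→QA role (88 pts), Ghosh→Frontend role (82 pts) — total 94+80+92+88+82 = 436 pts.
Row-greedy (each employee in turn takes its best remaining role) gives 413 pts, worse by 23.
No other one-to-one assignment exceeds 436 pts.

Max total: 436 pts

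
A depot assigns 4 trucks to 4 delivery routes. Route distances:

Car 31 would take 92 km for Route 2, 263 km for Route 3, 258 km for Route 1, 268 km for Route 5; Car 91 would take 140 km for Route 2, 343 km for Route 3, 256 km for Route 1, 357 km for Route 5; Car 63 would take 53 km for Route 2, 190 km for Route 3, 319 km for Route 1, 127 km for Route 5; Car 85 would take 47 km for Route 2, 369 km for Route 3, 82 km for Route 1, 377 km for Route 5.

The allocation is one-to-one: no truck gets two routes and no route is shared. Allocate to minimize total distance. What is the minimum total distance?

This is the linear assignment problem.
Optimal: Car 31→Route 3 (263 km), Car 91→Route 2 (140 km), Car 63→Route 5 (127 km), Car 85→Route 1 (82 km) — total 263+140+127+82 = 612 km.
Min-entry greedy (repeatedly take the single cheapest remaining cell) gives 693 km, worse by 81.

Min total: 612 km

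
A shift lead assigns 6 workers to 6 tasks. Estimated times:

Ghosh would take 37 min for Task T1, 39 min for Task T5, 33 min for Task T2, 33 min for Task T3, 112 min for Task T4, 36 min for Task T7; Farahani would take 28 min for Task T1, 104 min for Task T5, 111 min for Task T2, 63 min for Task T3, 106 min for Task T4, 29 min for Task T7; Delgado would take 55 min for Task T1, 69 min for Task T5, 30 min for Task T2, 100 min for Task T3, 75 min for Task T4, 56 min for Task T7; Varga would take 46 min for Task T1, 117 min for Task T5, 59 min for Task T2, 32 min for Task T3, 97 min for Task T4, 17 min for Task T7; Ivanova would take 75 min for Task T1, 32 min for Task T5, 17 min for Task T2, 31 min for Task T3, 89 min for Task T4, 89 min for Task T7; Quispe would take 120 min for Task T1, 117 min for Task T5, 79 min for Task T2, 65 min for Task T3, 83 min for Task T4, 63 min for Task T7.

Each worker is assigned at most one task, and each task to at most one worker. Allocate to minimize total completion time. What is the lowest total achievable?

Optimal: Ghosh→Task T3 (33 min), Farahani→Task T1 (28 min), Delgado→Task T2 (30 min), Varga→Task T7 (17 min), Ivanova→Task T5 (32 min), Quispe→Task T4 (83 min) — total 33+28+30+17+32+83 = 223 min.
Row-greedy (each worker in turn takes its cheapest remaining task) gives 264 min, worse by 41.
Next-best assignment: Ghosh→Task T5, Farahani→Task T1, Delgado→Task T2, Varga→Task T7, Ivanova→Task T3, Quispe→Task T4 = 228 min.
Swapping Delgado↔Farahani (Delgado→Task T1 55 min, Farahani→Task T2 111 min) adds 108.

Min total: 223 min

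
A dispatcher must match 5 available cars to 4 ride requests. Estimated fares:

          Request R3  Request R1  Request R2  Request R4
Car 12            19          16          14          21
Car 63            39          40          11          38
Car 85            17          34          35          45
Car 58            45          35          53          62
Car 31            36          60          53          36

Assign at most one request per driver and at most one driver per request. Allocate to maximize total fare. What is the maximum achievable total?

Maximum total: $197

Optimal: Car 63→Request R3 ($39), Car 31→Request R1 ($60), Car 58→Request R2 ($53), Car 85→Request R4 ($45) — total 39+60+53+45 = $197.
Column-greedy (each request in turn goes to its best remaining driver) gives $178, worse by 19.
Next-best assignment: Car 63→Request R3, Car 31→Request R1, Car 85→Request R2, Car 58→Request R4 = $196.
No other one-to-one assignment exceeds $197.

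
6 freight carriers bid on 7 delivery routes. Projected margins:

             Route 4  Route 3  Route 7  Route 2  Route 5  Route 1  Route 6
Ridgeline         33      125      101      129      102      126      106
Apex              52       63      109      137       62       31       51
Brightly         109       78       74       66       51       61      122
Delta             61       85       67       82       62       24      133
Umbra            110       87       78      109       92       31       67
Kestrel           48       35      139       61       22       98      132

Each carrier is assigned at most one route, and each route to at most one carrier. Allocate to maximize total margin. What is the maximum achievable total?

Treat this as an assignment problem: match each carrier to one route.
Optimal: Ridgeline→Route 1 ($126k), Apex→Route 2 ($137k), Brightly→Route 4 ($109k), Delta→Route 6 ($133k), Umbra→Route 5 ($92k), Kestrel→Route 7 ($139k) — total 126+137+109+133+92+139 = $736k.
Column-greedy (each route in turn goes to its best remaining carrier) gives $634k, worse by 102.
Next-best assignment: Ridgeline→Route 3, Apex→Route 2, Brightly→Route 4, Delta→Route 6, Umbra→Route 5, Kestrel→Route 7 = $735k.
Every other assignment is strictly worse.

Maximum total: $736k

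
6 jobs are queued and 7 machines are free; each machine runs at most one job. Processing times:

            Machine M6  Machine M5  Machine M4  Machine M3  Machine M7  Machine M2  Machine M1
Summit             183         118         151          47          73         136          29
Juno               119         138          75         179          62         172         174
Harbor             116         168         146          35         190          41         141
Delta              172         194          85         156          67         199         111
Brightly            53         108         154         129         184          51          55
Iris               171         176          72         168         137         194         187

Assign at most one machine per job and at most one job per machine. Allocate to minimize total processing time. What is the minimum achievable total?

Treat this as an assignment problem: match each job to one machine.
Optimal: Summit→Machine M1 (29 min), Juno→Machine M6 (119 min), Harbor→Machine M3 (35 min), Delta→Machine M7 (67 min), Brightly→Machine M2 (51 min), Iris→Machine M4 (72 min) — total 29+119+35+67+51+72 = 373 min.
Column-greedy (each machine in turn goes to its cheapest remaining job) gives 539 min, worse by 166.
Next-best assignment: Summit→Machine M3, Juno→Machine M7, Harbor→Machine M2, Delta→Machine M1, Brightly→Machine M6, Iris→Machine M4 = 386 min.
Swapping Iris↔Harbor (Iris→Machine M3 168 min, Harbor→Machine M4 146 min) adds 207.

Minimum total: 373 min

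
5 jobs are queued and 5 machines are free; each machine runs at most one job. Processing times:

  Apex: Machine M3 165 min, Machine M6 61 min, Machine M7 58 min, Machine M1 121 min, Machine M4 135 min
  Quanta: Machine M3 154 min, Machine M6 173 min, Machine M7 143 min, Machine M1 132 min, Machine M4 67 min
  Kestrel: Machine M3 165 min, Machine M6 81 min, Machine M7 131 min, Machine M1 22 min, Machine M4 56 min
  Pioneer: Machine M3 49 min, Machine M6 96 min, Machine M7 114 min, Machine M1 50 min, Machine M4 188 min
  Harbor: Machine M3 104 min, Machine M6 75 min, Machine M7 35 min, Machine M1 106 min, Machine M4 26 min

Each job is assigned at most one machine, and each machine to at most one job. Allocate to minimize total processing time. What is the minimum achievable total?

Optimal: Apex→Machine M6 (61 min), Quanta→Machine M4 (67 min), Kestrel→Machine M1 (22 min), Pioneer→Machine M3 (49 min), Harbor→Machine M7 (35 min) — total 61+67+22+49+35 = 234 min.
Row-greedy (each job in turn takes its cheapest remaining machine) gives 271 min, worse by 37.

Min total: 234 min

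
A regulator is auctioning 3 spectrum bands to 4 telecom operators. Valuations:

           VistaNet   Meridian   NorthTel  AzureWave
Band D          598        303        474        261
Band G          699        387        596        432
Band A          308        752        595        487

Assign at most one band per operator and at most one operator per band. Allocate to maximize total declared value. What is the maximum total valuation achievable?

Maximum total: $1946M

Optimal: VistaNet→Band D ($598M), NorthTel→Band G ($596M), Meridian→Band A ($752M) — total 598+596+752 = $1946M.
Max-entry greedy (repeatedly take the single best remaining cell) gives $1925M, worse by 21.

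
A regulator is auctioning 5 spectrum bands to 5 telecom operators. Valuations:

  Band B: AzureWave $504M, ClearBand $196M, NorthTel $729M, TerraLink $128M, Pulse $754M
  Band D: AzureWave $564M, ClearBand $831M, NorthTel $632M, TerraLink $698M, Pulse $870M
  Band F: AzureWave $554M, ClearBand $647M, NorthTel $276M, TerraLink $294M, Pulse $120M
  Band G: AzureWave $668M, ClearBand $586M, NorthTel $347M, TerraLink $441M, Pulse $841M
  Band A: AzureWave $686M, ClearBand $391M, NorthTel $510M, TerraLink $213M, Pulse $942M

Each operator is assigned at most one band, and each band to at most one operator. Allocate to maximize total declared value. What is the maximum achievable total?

Optimal: AzureWave→Band G ($668M), ClearBand→Band F ($647M), NorthTel→Band B ($729M), TerraLink→Band D ($698M), Pulse→Band A ($942M) — total 668+647+729+698+942 = $3684M.
Row-greedy (each operator in turn takes its best remaining band) gives $2807M, worse by 877.
Next-best assignment: AzureWave→Band A, ClearBand→Band F, NorthTel→Band B, TerraLink→Band D, Pulse→Band G = $3601M.
Checked against all permutations: $3684M is optimal.

Maximum total: $3684M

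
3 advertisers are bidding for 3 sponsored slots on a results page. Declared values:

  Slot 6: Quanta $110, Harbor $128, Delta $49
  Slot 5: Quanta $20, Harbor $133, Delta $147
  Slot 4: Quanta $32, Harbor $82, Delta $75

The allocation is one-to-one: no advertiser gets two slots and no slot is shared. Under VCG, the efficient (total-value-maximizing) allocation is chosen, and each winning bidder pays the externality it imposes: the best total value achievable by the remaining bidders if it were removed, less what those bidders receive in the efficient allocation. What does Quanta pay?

Efficient allocation: Quanta→Slot 6 ($110), Harbor→Slot 4 ($82), Delta→Slot 5 ($147); total welfare W = $339.
Quanta receives Slot 6 at value $110, so the others get W − 110 = $229.
Without Quanta: best allocation of the remaining 2 bidders over all 3 slots is Harbor→Slot 6 ($128), Delta→Slot 5 ($147), total $275.
VCG payment = (others' best without Quanta) − (others' welfare with Quanta) = 275 − 229 = $46.

Quanta pays $46.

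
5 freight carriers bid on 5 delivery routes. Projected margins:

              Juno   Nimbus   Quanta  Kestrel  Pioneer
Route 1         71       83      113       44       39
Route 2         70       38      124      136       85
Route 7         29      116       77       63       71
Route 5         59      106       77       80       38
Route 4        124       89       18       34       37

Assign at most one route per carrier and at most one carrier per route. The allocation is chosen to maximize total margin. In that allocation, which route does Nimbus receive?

Optimal: Juno→Route 4 ($124k), Nimbus→Route 5 ($106k), Quanta→Route 1 ($113k), Kestrel→Route 2 ($136k), Pioneer→Route 7 ($71k) — total 124+106+113+136+71 = $550k.
Row-greedy (each carrier in turn takes its best remaining route) gives $483k, worse by 67.
Swapping Juno↔Nimbus (Juno→Route 5 $59k, Nimbus→Route 4 $89k) loses 82.
Every other assignment is strictly worse.
Nimbus's own top route is Route 7 ($116k), but forcing Nimbus→Route 7 and reassigning the rest optimally gives only $527k — worse by 23.

Nimbus receives Route 5.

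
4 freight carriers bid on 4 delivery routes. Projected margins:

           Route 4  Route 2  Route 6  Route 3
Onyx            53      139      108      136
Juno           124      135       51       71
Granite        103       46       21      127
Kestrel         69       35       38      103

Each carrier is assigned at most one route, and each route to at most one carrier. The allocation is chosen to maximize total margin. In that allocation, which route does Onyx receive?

Onyx receives Route 6.

Optimal: Onyx→Route 6 ($108k), Juno→Route 2 ($135k), Granite→Route 4 ($103k), Kestrel→Route 3 ($103k) — total 108+135+103+103 = $449k.
Column-greedy (each route in turn goes to its best remaining carrier) gives $428k, worse by 21.
Swapping Juno↔Granite (Juno→Route 4 $124k, Granite→Route 2 $46k) loses 68.
Onyx's own top route is Route 2 ($139k), but forcing Onyx→Route 2 and reassigning the rest optimally gives only $428k — worse by 21.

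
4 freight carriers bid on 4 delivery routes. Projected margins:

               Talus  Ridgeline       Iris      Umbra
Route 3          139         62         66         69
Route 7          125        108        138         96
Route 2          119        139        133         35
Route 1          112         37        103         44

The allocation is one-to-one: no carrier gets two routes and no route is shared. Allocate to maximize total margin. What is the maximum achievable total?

Maximum total: $477k

This is a one-to-one assignment (maximum-weight bipartite matching).
Optimal: Talus→Route 3 ($139k), Ridgeline→Route 2 ($139k), Iris→Route 1 ($103k), Umbra→Route 7 ($96k) — total 139+139+103+96 = $477k.
Column-greedy (each route in turn goes to its best remaining carrier) gives $460k, worse by 17.
Swapping Umbra↔Ridgeline (Umbra→Route 2 $35k, Ridgeline→Route 7 $108k) loses 92.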